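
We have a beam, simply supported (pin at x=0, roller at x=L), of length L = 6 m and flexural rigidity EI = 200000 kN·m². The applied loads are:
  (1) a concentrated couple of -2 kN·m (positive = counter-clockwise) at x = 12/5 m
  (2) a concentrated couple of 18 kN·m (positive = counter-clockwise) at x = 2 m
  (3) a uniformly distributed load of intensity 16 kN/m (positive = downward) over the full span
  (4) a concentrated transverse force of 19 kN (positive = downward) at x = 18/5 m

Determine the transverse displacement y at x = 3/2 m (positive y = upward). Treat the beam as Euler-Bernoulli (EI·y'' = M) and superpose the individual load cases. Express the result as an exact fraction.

y(3/2) = -7353/6250000 m

Load 1 — applied couple M₀=-2 kN·m at a=12/5 m (b=L-a=18/5):
  y_1 = (M₀x³/(6L)+C₁x)/EI  [x≤a] with C₁=M₀(3b²-L²)/(6L)=-4/25 = ((-2)·(3/2)³/(6·6)+(-4/25)·(3/2))/200000 = -171/80000000 m
Load 2 — applied couple M₀=18 kN·m at a=2 m (b=L-a=4):
  y_2 = (M₀x³/(6L)+C₁x)/EI  [x≤a] with C₁=M₀(3b²-L²)/(6L)=6 = (18·(3/2)³/(6·6)+6·(3/2))/200000 = 171/3200000 m
Load 3 — uniform load w=16 kN/m over full span:
  y_3 = -wx(L³-2Lx²+x³)/(24EI) = -16·(3/2)·(6³-2·6·(3/2)²+(3/2)³)/(24·200000) = -1539/1600000 m
Load 4 — point force P=19 kN at a=18/5 m (b=L-a=12/5):
  y_4 = -Pbx(L²-b²-x²)/(6LEI)  [x≤a] = -19·(12/5)·(3/2)·(6²-(12/5)²-(3/2)²)/(6·6·200000) = -53181/200000000 m
Superposition: y = Σ y_i = -7353/6250000 m ≈ -0.001176 m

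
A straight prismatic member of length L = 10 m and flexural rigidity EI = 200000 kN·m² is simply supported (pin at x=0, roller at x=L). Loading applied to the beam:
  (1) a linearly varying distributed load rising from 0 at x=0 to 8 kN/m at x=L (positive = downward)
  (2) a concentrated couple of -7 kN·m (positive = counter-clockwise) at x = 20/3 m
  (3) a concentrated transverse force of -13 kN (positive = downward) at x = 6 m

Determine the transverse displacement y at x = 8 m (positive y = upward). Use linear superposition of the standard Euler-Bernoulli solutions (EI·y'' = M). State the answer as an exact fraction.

Load 1 — triangular load w₀=8 kN/m (0→w₀ over full span):
  y_1 = -w₀x(7L⁴-10L²x²+3x⁴)/(360LEI) = -8·8·(7·10⁴-10·10²·8²+3·8⁴)/(360·10·200000) = -127/78125 m
Load 2 — applied couple M₀=-7 kN·m at a=20/3 m (b=L-a=10/3):
  y_2 = (M₀x³/(6L)-M₀(x-a)²/2+C₁x)/EI  [x>a] with C₁=M₀(3b²-L²)/(6L)=70/9 = ((-7)·8³/(6·10)-(-7)·(8-(20/3))²/2+(70/9)·8)/200000 = 49/1125000 m
Load 3 — point force P=-13 kN at a=6 m (b=L-a=4):
  y_3 = -Pa(L-x)(2Lx-a²-x²)/(6LEI)  [x>a] = -(-13)·6·(10-8)·(2·10·8-6²-8²)/(6·10·200000) = 39/50000 m
Superposition: y = Σ y_i = -9023/11250000 m ≈ -0.000802 m

y(8) = -9023/11250000 m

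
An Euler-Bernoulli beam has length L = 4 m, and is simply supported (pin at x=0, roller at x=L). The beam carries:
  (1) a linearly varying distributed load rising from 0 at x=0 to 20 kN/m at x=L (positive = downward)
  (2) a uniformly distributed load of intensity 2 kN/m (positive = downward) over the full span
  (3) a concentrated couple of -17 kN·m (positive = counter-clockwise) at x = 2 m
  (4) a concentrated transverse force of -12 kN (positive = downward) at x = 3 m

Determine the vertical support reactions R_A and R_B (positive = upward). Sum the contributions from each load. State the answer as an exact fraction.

R_A = 121/12 kN, R_B = 311/12 kN

Load 1 — triangular load w₀=20 kN/m (0→w₀ over full span):
  R_A = w₀L/6 = 20·4/6 = 40/3 kN
  R_B = w₀L/3 = 20·4/3 = 80/3 kN
Load 2 — uniform load w=2 kN/m over full span:
  R_A = wL/2 = 2·4/2 = 4 kN
  R_B = wL/2 = 2·4/2 = 4 kN
Load 3 — applied couple M₀=-17 kN·m at a=2 m (b=L-a=2):
  R_A = M₀/L = (-17)/4 = -17/4 kN
  R_B = -M₀/L = -(-17)/4 = 17/4 kN
Load 4 — point force P=-12 kN at a=3 m (b=L-a=1):
  R_A = Pb/L = (-12)·1/4 = -3 kN
  R_B = Pa/L = (-12)·3/4 = -9 kN
Superposition: R_A = 121/12 kN, R_B = 311/12 kN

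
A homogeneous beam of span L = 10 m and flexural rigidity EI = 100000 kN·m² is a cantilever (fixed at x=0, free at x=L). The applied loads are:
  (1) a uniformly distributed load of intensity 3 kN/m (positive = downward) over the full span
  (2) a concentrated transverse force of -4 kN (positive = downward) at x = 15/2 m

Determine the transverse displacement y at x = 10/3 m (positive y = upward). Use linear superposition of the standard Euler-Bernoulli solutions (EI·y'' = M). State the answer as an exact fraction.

y(10/3) = -169/32400 m

Load 1 — uniform load w=3 kN/m over full span:
  y_1 = -wx²(x²-4Lx+6L²)/(24EI) = -3·(10/3)²·((10/3)²-4·10·(10/3)+6·10²)/(24·100000) = -43/6480 m
Load 2 — point force P=-4 kN at a=15/2 m (b=L-a=5/2):
  y_2 = -Px²(3a-x)/(6EI)  [x≤a] = -(-4)·(10/3)²·(3·(15/2)-(10/3))/(6·100000) = 23/16200 m
Superposition: y = Σ y_i = -169/32400 m ≈ -0.005216 m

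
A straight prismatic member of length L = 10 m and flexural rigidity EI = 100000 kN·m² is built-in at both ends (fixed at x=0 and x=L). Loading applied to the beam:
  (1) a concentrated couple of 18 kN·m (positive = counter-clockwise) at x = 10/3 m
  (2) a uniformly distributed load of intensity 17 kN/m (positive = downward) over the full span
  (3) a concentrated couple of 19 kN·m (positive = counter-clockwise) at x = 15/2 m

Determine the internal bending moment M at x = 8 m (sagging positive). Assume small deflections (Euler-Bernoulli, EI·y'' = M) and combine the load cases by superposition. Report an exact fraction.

Load 1 — applied couple M₀=18 kN·m at a=10/3 m (b=L-a=20/3):
  M_1 = R_Ax - M_A - M₀  [x>a] with R_A=12/5, M_A=0 = (12/5)·8 - 0 - 18 = 6/5 kN·m
Load 2 — uniform load w=17 kN/m over full span:
  M_2 = wLx/2 - wL²/12 - wx²/2 = 17·10·8/2 - 17·10²/12 - 17·8²/2 = -17/3 kN·m
Load 3 — applied couple M₀=19 kN·m at a=15/2 m (b=L-a=5/2):
  M_3 = R_Ax - M_A - M₀  [x>a] with R_A=171/80, M_A=95/16 = (171/80)·8 - (95/16) - 19 = -627/80 kN·m
Superposition: M = Σ M_i = -2953/240 kN·m ≈ -12.304167 kN·m

M(8) = -2953/240 kN·m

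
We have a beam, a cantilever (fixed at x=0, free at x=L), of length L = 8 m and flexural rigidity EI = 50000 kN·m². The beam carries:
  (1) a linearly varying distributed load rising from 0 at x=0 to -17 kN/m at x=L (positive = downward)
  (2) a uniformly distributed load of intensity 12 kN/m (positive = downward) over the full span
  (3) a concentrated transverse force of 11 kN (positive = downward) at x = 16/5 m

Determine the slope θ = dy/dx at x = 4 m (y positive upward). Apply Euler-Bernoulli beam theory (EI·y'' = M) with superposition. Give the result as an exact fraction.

Load 1 — triangular load w₀=-17 kN/m (0→w₀ over full span):
  θ_1 = (w₀Lx²/4-w₀L²x/3-w₀x⁴/(24L))/EI = ((-17)·8·4²/4-(-17)·8²·4/3-(-17)·4⁴/(24·8))/50000 = 697/37500 rad
Load 2 — uniform load w=12 kN/m over full span:
  θ_2 = -wx(x²-3Lx+3L²)/(6EI) = -12·4·(4²-3·8·4+3·8²)/(6·50000) = -56/3125 rad
Load 3 — point force P=11 kN at a=16/5 m (b=L-a=24/5):
  θ_3 = -Pa²/(2EI)  [x>a] = -11·(16/5)²/(2·50000) = -88/78125 rad
Superposition: θ = Σ θ_i = -431/937500 rad ≈ -0.000460 rad

θ(4) = -431/937500 rad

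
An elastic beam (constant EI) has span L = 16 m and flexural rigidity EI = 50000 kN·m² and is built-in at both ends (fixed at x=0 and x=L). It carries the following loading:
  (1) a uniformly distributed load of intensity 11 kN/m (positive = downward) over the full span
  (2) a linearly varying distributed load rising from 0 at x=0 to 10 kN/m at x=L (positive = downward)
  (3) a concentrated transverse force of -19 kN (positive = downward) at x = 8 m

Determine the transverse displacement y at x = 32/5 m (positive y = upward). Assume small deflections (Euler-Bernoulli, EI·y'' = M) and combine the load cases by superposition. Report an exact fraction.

Load 1 — uniform load w=11 kN/m over full span:
  y_1 = -wx²(L-x)²/(24EI) = -11·(32/5)²·(16-(32/5))²/(24·50000) = -67584/1953125 m
Load 2 — triangular load w₀=10 kN/m (0→w₀ over full span):
  y_2 = -w₀x²(L-x)²(x+2L)/(120LEI) = -10·(32/5)²·(16-(32/5))²·((32/5)+2·16)/(120·16·50000) = -147456/9765625 m
Load 3 — point force P=-19 kN at a=8 m (b=L-a=8):
  y_3 = -Pb²x²(3aL-(3a+b)x)/(6L³EI)  [x≤a] = -(-19)·8²·(32/5)²·(3·8·16-(3·8+8)·(32/5))/(6·16³·50000) = 8512/1171875 m
Superposition: y = Σ y_i = -1243328/29296875 m ≈ -0.042439 m

y(32/5) = -1243328/29296875 m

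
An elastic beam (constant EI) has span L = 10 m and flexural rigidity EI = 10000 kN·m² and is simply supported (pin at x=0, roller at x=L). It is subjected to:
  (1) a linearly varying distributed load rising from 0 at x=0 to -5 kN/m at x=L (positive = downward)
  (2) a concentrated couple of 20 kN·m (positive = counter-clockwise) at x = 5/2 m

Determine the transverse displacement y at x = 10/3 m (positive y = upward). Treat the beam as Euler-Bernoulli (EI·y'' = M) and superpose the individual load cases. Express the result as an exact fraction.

y(10/3) = 2077/58320 m

Load 1 — triangular load w₀=-5 kN/m (0→w₀ over full span):
  y_1 = -w₀x(7L⁴-10L²x²+3x⁴)/(360LEI) = -(-5)·(10/3)·(7·10⁴-10·10²·(10/3)²+3·(10/3)⁴)/(360·10·10000) = 20/729 m
Load 2 — applied couple M₀=20 kN·m at a=5/2 m (b=L-a=15/2):
  y_2 = (M₀x³/(6L)-M₀(x-a)²/2+C₁x)/EI  [x>a] with C₁=M₀(3b²-L²)/(6L)=275/12 = (20·(10/3)³/(6·10)-20·((10/3)-(5/2))²/2+(275/12)·(10/3))/10000 = 53/6480 m
Superposition: y = Σ y_i = 2077/58320 m ≈ 0.035614 m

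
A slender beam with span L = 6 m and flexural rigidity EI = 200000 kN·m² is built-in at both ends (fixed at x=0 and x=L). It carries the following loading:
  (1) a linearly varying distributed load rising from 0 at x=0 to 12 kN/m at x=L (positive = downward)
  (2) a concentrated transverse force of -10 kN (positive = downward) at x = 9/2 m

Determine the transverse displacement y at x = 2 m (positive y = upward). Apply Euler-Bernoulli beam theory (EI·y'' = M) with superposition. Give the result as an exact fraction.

Load 1 — triangular load w₀=12 kN/m (0→w₀ over full span):
  y_1 = -w₀x²(L-x)²(x+2L)/(120LEI) = -12·2²·(6-2)²·(2+2·6)/(120·6·200000) = -7/93750 m
Load 2 — point force P=-10 kN at a=9/2 m (b=L-a=3/2):
  y_2 = -Pb²x²(3aL-(3a+b)x)/(6L³EI)  [x≤a] = -(-10)·(3/2)²·2²·(3·(9/2)·6-(3·(9/2)+(3/2))·2)/(6·6³·200000) = 17/960000 m
Superposition: y = Σ y_i = -1367/24000000 m ≈ -0.000057 m

y(2) = -1367/24000000 m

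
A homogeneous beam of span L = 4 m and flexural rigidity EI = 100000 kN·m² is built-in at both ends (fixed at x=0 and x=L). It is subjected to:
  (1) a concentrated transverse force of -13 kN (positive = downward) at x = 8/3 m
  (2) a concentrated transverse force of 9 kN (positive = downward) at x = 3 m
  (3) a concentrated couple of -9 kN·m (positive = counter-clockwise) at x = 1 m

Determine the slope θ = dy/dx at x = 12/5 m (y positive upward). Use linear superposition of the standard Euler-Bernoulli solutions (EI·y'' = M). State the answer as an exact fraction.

θ(12/5) = 359/45000000 rad

Load 1 — point force P=-13 kN at a=8/3 m (b=L-a=4/3):
  θ_1 = -Pb²x(2aL-(3a+b)x)/(2L³EI)  [x≤a] = -(-13)·(4/3)²·(12/5)·(2·(8/3)·4-(3·(8/3)+(4/3))·(12/5))/(2·4³·100000) = -13/2812500 rad
Load 2 — point force P=9 kN at a=3 m (b=L-a=1):
  θ_2 = -Pb²x(2aL-(3a+b)x)/(2L³EI)  [x≤a] = -9·1²·(12/5)·(2·3·4-(3·3+1)·(12/5))/(2·4³·100000) = 0 rad
Load 3 — applied couple M₀=-9 kN·m at a=1 m (b=L-a=3):
  θ_3 = (R_Ax²/2 - M_Ax - M₀(x-a))/EI  [x>a] with R_A=-81/32, M_A=27/16 = ((-81/32)·(12/5)²/2 - (27/16)·(12/5) - (-9)·((12/5)-1))/100000 = 63/5000000 rad
Superposition: θ = Σ θ_i = 359/45000000 rad ≈ 0.000008 rad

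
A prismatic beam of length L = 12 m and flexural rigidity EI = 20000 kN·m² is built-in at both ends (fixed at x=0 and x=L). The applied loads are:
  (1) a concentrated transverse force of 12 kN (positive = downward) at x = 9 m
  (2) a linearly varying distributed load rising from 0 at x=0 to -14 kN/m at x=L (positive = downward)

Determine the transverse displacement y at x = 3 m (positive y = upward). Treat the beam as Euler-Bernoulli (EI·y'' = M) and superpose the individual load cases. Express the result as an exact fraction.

y(3) = 6777/800000 m

Load 1 — point force P=12 kN at a=9 m (b=L-a=3):
  y_1 = -Pb²x²(3aL-(3a+b)x)/(6L³EI)  [x≤a] = -12·3²·3²·(3·9·12-(3·9+3)·3)/(6·12³·20000) = -351/320000 m
Load 2 — triangular load w₀=-14 kN/m (0→w₀ over full span):
  y_2 = -w₀x²(L-x)²(x+2L)/(120LEI) = -(-14)·3²·(12-3)²·(3+2·12)/(120·12·20000) = 15309/1600000 m
Superposition: y = Σ y_i = 6777/800000 m ≈ 0.008471 m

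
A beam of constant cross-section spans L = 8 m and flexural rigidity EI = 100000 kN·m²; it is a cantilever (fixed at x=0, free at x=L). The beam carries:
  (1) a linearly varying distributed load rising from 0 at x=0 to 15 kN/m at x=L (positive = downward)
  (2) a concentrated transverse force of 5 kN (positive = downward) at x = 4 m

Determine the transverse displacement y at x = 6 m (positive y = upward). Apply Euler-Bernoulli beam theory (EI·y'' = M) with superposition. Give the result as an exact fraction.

y(6) = -23449/600000 m

Load 1 — triangular load w₀=15 kN/m (0→w₀ over full span):
  y_1 = (w₀Lx³/12-w₀L²x²/6-w₀x⁵/(120L))/EI = (15·8·6³/12-15·8²·6²/6-15·6⁵/(120·8))/100000 = -7443/200000 m
Load 2 — point force P=5 kN at a=4 m (b=L-a=4):
  y_2 = -Pa²(3x-a)/(6EI)  [x>a] = -5·4²·(3·6-4)/(6·100000) = -7/3750 m
Superposition: y = Σ y_i = -23449/600000 m ≈ -0.039082 m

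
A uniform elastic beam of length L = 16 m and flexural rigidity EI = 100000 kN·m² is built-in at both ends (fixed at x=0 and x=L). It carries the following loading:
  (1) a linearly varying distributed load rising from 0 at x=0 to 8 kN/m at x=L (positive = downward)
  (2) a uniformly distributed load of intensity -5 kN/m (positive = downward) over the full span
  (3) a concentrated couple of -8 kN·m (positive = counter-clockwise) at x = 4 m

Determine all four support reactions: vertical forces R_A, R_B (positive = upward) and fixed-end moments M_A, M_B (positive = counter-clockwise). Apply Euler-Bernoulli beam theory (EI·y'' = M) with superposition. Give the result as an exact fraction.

Load 1 — triangular load w₀=8 kN/m (0→w₀ over full span):
  R_A = 3w₀L/20 = 3·8·16/20 = 96/5 kN
  M_A = w₀L²/30 = 8·16²/30 = 1024/15 kN·m
  R_B = 7w₀L/20 = 7·8·16/20 = 224/5 kN
  M_B = -w₀L²/20 = -8·16²/20 = -512/5 kN·m
Load 2 — uniform load w=-5 kN/m over full span:
  R_A = wL/2 = (-5)·16/2 = -40 kN
  M_A = wL²/12 = (-5)·16²/12 = -320/3 kN·m
  R_B = wL/2 = (-5)·16/2 = -40 kN
  M_B = -wL²/12 = -(-5)·16²/12 = 320/3 kN·m
Load 3 — applied couple M₀=-8 kN·m at a=4 m (b=L-a=12):
  R_A = 6M₀ab/L³ = 6·(-8)·4·12/16³ = -9/16 kN
  M_A = M₀b(2a-b)/L² = (-8)·12·(2·4-12)/16² = 3/2 kN·m
  R_B = -6M₀ab/L³ = -6·(-8)·4·12/16³ = 9/16 kN
  M_B = M₀a(2b-a)/L² = (-8)·4·(2·12-4)/16² = -5/2 kN·m
Superposition: R_A = -1709/80 kN, M_A = -369/10 kN·m, R_B = 429/80 kN, M_B = 53/30 kN·m

R_A = -1709/80 kN, M_A = -369/10 kN·m, R_B = 429/80 kN, M_B = 53/30 kN·m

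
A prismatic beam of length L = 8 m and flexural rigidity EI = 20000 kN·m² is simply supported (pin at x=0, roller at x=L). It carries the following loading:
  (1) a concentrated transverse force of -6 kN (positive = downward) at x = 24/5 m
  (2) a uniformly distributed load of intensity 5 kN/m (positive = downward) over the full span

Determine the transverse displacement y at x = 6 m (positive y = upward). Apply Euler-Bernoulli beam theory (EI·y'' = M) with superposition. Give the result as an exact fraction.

y(6) = -9103/1250000 m

Load 1 — point force P=-6 kN at a=24/5 m (b=L-a=16/5):
  y_1 = -Pa(L-x)(2Lx-a²-x²)/(6LEI)  [x>a] = -(-6)·(24/5)·(8-6)·(2·8·6-(24/5)²-6²)/(6·8·20000) = 693/312500 m
Load 2 — uniform load w=5 kN/m over full span:
  y_2 = -wx(L³-2Lx²+x³)/(24EI) = -5·6·(8³-2·8·6²+6³)/(24·20000) = -19/2000 m
Superposition: y = Σ y_i = -9103/1250000 m ≈ -0.007282 m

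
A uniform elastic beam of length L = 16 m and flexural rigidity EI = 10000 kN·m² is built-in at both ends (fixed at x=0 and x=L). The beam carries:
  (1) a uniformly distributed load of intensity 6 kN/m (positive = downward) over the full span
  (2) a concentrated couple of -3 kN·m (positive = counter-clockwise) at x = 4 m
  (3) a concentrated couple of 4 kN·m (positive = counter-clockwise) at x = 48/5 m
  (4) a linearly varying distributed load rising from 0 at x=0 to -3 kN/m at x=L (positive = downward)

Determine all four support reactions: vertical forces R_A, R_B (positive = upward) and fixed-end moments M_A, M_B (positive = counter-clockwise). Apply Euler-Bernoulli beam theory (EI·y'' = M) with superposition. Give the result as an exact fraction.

Load 1 — uniform load w=6 kN/m over full span:
  R_A = wL/2 = 6·16/2 = 48 kN
  M_A = wL²/12 = 6·16²/12 = 128 kN·m
  R_B = wL/2 = 6·16/2 = 48 kN
  M_B = -wL²/12 = -6·16²/12 = -128 kN·m
Load 2 — applied couple M₀=-3 kN·m at a=4 m (b=L-a=12):
  R_A = 6M₀ab/L³ = 6·(-3)·4·12/16³ = -27/128 kN
  M_A = M₀b(2a-b)/L² = (-3)·12·(2·4-12)/16² = 9/16 kN·m
  R_B = -6M₀ab/L³ = -6·(-3)·4·12/16³ = 27/128 kN
  M_B = M₀a(2b-a)/L² = (-3)·4·(2·12-4)/16² = -15/16 kN·m
Load 3 — applied couple M₀=4 kN·m at a=48/5 m (b=L-a=32/5):
  R_A = 6M₀ab/L³ = 6·4·(48/5)·(32/5)/16³ = 9/25 kN
  M_A = M₀b(2a-b)/L² = 4·(32/5)·(2·(48/5)-(32/5))/16² = 32/25 kN·m
  R_B = -6M₀ab/L³ = -6·4·(48/5)·(32/5)/16³ = -9/25 kN
  M_B = M₀a(2b-a)/L² = 4·(48/5)·(2·(32/5)-(48/5))/16² = 12/25 kN·m
Load 4 — triangular load w₀=-3 kN/m (0→w₀ over full span):
  R_A = 3w₀L/20 = 3·(-3)·16/20 = -36/5 kN
  M_A = w₀L²/30 = (-3)·16²/30 = -128/5 kN·m
  R_B = 7w₀L/20 = 7·(-3)·16/20 = -84/5 kN
  M_B = -w₀L²/20 = -(-3)·16²/20 = 192/5 kN·m
Superposition: R_A = 131037/3200 kN, M_A = 41697/400 kN·m, R_B = 99363/3200 kN, M_B = -36023/400 kN·m

R_A = 131037/3200 kN, M_A = 41697/400 kN·m, R_B = 99363/3200 kN, M_B = -36023/400 kN·m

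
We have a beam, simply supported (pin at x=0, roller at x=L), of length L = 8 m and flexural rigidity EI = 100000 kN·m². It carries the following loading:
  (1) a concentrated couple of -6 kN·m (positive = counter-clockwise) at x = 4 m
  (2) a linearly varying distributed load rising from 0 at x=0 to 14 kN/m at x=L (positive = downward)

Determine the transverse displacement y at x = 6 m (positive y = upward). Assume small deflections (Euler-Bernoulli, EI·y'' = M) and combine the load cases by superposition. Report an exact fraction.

y(6) = -421/150000 m

Load 1 — applied couple M₀=-6 kN·m at a=4 m (b=L-a=4):
  y_1 = (M₀x³/(6L)-M₀(x-a)²/2+C₁x)/EI  [x>a] with C₁=M₀(3b²-L²)/(6L)=2 = ((-6)·6³/(6·8)-(-6)·(6-4)²/2+2·6)/100000 = -3/100000 m
Load 2 — triangular load w₀=14 kN/m (0→w₀ over full span):
  y_2 = -w₀x(7L⁴-10L²x²+3x⁴)/(360LEI) = -14·6·(7·8⁴-10·8²·6²+3·6⁴)/(360·8·100000) = -833/300000 m
Superposition: y = Σ y_i = -421/150000 m ≈ -0.002807 m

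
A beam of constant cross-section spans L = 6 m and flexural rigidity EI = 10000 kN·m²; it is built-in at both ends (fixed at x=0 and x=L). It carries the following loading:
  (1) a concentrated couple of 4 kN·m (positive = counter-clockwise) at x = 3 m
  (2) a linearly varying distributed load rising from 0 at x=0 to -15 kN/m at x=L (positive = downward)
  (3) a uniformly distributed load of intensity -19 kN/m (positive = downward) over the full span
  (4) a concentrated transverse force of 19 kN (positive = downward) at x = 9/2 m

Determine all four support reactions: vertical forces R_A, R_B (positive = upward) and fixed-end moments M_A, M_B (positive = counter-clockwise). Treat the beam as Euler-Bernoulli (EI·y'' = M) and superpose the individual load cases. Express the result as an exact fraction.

R_A = -2129/32 kN, M_A = -2197/32 kN·m, R_B = -2351/32 kN, M_B = 2207/32 kN·m

Load 1 — applied couple M₀=4 kN·m at a=3 m (b=L-a=3):
  R_A = 6M₀ab/L³ = 6·4·3·3/6³ = 1 kN
  M_A = M₀b(2a-b)/L² = 4·3·(2·3-3)/6² = 1 kN·m
  R_B = -6M₀ab/L³ = -6·4·3·3/6³ = -1 kN
  M_B = M₀a(2b-a)/L² = 4·3·(2·3-3)/6² = 1 kN·m
Load 2 — triangular load w₀=-15 kN/m (0→w₀ over full span):
  R_A = 3w₀L/20 = 3·(-15)·6/20 = -27/2 kN
  M_A = w₀L²/30 = (-15)·6²/30 = -18 kN·m
  R_B = 7w₀L/20 = 7·(-15)·6/20 = -63/2 kN
  M_B = -w₀L²/20 = -(-15)·6²/20 = 27 kN·m
Load 3 — uniform load w=-19 kN/m over full span:
  R_A = wL/2 = (-19)·6/2 = -57 kN
  M_A = wL²/12 = (-19)·6²/12 = -57 kN·m
  R_B = wL/2 = (-19)·6/2 = -57 kN
  M_B = -wL²/12 = -(-19)·6²/12 = 57 kN·m
Load 4 — point force P=19 kN at a=9/2 m (b=L-a=3/2):
  R_A = Pb²(3a+b)/L³ = 19·(3/2)²·(3·(9/2)+(3/2))/6³ = 95/32 kN
  M_A = Pab²/L² = 19·(9/2)·(3/2)²/6² = 171/32 kN·m
  R_B = Pa²(a+3b)/L³ = 19·(9/2)²·((9/2)+3·(3/2))/6³ = 513/32 kN
  M_B = -Pa²b/L² = -19·(9/2)²·(3/2)/6² = -513/32 kN·m
Superposition: R_A = -2129/32 kN, M_A = -2197/32 kN·m, R_B = -2351/32 kN, M_B = 2207/32 kN·m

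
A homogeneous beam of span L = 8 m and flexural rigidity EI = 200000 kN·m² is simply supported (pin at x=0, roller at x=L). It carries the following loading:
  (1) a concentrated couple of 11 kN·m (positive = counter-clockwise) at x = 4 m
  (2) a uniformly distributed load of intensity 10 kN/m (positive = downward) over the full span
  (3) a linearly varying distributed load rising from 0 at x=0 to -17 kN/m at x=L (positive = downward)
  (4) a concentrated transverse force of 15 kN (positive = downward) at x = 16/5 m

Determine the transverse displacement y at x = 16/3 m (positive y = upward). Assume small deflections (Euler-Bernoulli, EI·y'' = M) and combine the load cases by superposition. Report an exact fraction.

y(16/3) = -402217/455625000 m

Load 1 — applied couple M₀=11 kN·m at a=4 m (b=L-a=4):
  y_1 = (M₀x³/(6L)-M₀(x-a)²/2+C₁x)/EI  [x>a] with C₁=M₀(3b²-L²)/(6L)=-11/3 = (11·(16/3)³/(6·8)-11·((16/3)-4)²/2+(-11/3)·(16/3))/200000 = 11/405000 m
Load 2 — uniform load w=10 kN/m over full span:
  y_2 = -wx(L³-2Lx²+x³)/(24EI) = -10·(16/3)·(8³-2·8·(16/3)²+(16/3)³)/(24·200000) = -352/151875 m
Load 3 — triangular load w₀=-17 kN/m (0→w₀ over full span):
  y_3 = -w₀x(7L⁴-10L²x²+3x⁴)/(360LEI) = -(-17)·(16/3)·(7·8⁴-10·8²·(16/3)²+3·(16/3)⁴)/(360·8·200000) = 4624/2278125 m
Load 4 — point force P=15 kN at a=16/5 m (b=L-a=24/5):
  y_4 = -Pa(L-x)(2Lx-a²-x²)/(6LEI)  [x>a] = -15·(16/5)·(8-(16/3))·(2·8·(16/3)-(16/5)²-(16/3)²)/(6·8·200000) = -1312/2109375 m
Superposition: y = Σ y_i = -402217/455625000 m ≈ -0.000883 m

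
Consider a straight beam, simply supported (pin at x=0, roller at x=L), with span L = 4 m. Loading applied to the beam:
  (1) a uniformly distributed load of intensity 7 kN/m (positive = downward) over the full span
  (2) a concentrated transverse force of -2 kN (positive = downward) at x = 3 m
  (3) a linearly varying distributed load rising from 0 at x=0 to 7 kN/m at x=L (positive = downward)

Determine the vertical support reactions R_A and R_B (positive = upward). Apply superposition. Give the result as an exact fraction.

Load 1 — uniform load w=7 kN/m over full span:
  R_A = wL/2 = 7·4/2 = 14 kN
  R_B = wL/2 = 7·4/2 = 14 kN
Load 2 — point force P=-2 kN at a=3 m (b=L-a=1):
  R_A = Pb/L = (-2)·1/4 = -1/2 kN
  R_B = Pa/L = (-2)·3/4 = -3/2 kN
Load 3 — triangular load w₀=7 kN/m (0→w₀ over full span):
  R_A = w₀L/6 = 7·4/6 = 14/3 kN
  R_B = w₀L/3 = 7·4/3 = 28/3 kN
Superposition: R_A = 109/6 kN, R_B = 131/6 kN

R_A = 109/6 kN, R_B = 131/6 kN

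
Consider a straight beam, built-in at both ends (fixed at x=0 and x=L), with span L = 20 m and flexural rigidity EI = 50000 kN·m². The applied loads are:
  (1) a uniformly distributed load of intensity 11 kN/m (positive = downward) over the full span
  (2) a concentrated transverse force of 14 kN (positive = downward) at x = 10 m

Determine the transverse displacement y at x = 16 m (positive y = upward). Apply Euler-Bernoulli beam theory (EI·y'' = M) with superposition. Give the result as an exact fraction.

y(16) = -781/18750 m

Load 1 — uniform load w=11 kN/m over full span:
  y_1 = -wx²(L-x)²/(24EI) = -11·16²·(20-16)²/(24·50000) = -352/9375 m
Load 2 — point force P=14 kN at a=10 m (b=L-a=10):
  y_2 = -Pa²(L-x)²(3bL-(3b+a)(L-x))/(6L³EI)  [x>a] = -14·10²·(20-16)²·(3·10·20-(3·10+10)·(20-16))/(6·20³·50000) = -77/18750 m
Superposition: y = Σ y_i = -781/18750 m ≈ -0.041653 m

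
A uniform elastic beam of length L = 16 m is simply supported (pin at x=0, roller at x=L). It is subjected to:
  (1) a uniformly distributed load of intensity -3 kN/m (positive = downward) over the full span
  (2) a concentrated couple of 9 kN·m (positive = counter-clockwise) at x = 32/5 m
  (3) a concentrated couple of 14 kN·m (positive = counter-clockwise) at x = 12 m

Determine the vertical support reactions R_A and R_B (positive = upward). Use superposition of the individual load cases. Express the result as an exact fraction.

R_A = -361/16 kN, R_B = -407/16 kN

Load 1 — uniform load w=-3 kN/m over full span:
  R_A = wL/2 = (-3)·16/2 = -24 kN
  R_B = wL/2 = (-3)·16/2 = -24 kN
Load 2 — applied couple M₀=9 kN·m at a=32/5 m (b=L-a=48/5):
  R_A = M₀/L = 9/16 kN
  R_B = -M₀/L = -9/16 kN
Load 3 — applied couple M₀=14 kN·m at a=12 m (b=L-a=4):
  R_A = M₀/L = 14/16 = 7/8 kN
  R_B = -M₀/L = -14/16 = -7/8 kN
Superposition: R_A = -361/16 kN, R_B = -407/16 kN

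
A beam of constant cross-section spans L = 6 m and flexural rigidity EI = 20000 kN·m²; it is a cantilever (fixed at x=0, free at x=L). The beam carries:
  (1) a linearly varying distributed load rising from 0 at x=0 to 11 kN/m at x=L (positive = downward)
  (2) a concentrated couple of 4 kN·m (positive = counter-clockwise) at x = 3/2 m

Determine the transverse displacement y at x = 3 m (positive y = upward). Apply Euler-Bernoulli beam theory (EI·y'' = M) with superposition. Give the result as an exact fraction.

y(3) = -34857/1600000 m

Load 1 — triangular load w₀=11 kN/m (0→w₀ over full span):
  y_1 = (w₀Lx³/12-w₀L²x²/6-w₀x⁵/(120L))/EI = (11·6·3³/12-11·6²·3²/6-11·3⁵/(120·6))/20000 = -35937/1600000 m
Load 2 — applied couple M₀=4 kN·m at a=3/2 m (b=L-a=9/2):
  y_2 = M₀a(2x-a)/(2EI)  [x>a] = 4·(3/2)·(2·3-(3/2))/(2·20000) = 27/40000 m
Superposition: y = Σ y_i = -34857/1600000 m ≈ -0.021786 m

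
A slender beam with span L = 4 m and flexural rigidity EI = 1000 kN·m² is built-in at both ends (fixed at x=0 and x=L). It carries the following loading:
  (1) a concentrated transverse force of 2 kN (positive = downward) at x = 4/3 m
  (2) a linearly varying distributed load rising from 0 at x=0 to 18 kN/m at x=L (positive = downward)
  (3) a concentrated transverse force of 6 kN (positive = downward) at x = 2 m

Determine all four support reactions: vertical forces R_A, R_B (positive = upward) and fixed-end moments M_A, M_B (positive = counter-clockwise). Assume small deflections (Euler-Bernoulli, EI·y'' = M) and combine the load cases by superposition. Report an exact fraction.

R_A = 2063/135 kN, M_A = 1861/135 kN·m, R_B = 3877/135 kN, M_B = -2429/135 kN·m

Load 1 — point force P=2 kN at a=4/3 m (b=L-a=8/3):
  R_A = Pb²(3a+b)/L³ = 2·(8/3)²·(3·(4/3)+(8/3))/4³ = 40/27 kN
  M_A = Pab²/L² = 2·(4/3)·(8/3)²/4² = 32/27 kN·m
  R_B = Pa²(a+3b)/L³ = 2·(4/3)²·((4/3)+3·(8/3))/4³ = 14/27 kN
  M_B = -Pa²b/L² = -2·(4/3)²·(8/3)/4² = -16/27 kN·m
Load 2 — triangular load w₀=18 kN/m (0→w₀ over full span):
  R_A = 3w₀L/20 = 3·18·4/20 = 54/5 kN
  M_A = w₀L²/30 = 18·4²/30 = 48/5 kN·m
  R_B = 7w₀L/20 = 7·18·4/20 = 126/5 kN
  M_B = -w₀L²/20 = -18·4²/20 = -72/5 kN·m
Load 3 — point force P=6 kN at a=2 m (b=L-a=2):
  R_A = Pb²(3a+b)/L³ = 6·2²·(3·2+2)/4³ = 3 kN
  M_A = Pab²/L² = 6·2·2²/4² = 3 kN·m
  R_B = Pa²(a+3b)/L³ = 6·2²·(2+3·2)/4³ = 3 kN
  M_B = -Pa²b/L² = -6·2²·2/4² = -3 kN·m
Superposition: R_A = 2063/135 kN, M_A = 1861/135 kN·m, R_B = 3877/135 kN, M_B = -2429/135 kN·m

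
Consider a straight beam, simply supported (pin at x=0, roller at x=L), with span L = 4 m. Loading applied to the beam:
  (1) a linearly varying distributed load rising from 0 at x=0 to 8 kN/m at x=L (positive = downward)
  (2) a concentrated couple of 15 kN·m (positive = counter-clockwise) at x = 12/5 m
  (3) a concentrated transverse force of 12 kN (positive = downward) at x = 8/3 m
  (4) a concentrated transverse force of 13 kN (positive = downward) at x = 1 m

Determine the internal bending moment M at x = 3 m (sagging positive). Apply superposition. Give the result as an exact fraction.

Load 1 — triangular load w₀=8 kN/m (0→w₀ over full span):
  M_1 = w₀Lx/6 - w₀x³/(6L) = 8·4·3/6 - 8·3³/(6·4) = 7 kN·m
Load 2 — applied couple M₀=15 kN·m at a=12/5 m (b=L-a=8/5):
  M_2 = M₀x/L - M₀  [x>a] = 15·3/4 - 15 = -15/4 kN·m
Load 3 — point force P=12 kN at a=8/3 m (b=L-a=4/3):
  M_3 = Pa(L-x)/L  [x>a] = 12·(8/3)·(4-3)/4 = 8 kN·m
Load 4 — point force P=13 kN at a=1 m (b=L-a=3):
  M_4 = Pa(L-x)/L  [x>a] = 13·1·(4-3)/4 = 13/4 kN·m
Superposition: M = Σ M_i = 29/2 kN·m ≈ 14.500000 kN·m

M(3) = 29/2 kN·m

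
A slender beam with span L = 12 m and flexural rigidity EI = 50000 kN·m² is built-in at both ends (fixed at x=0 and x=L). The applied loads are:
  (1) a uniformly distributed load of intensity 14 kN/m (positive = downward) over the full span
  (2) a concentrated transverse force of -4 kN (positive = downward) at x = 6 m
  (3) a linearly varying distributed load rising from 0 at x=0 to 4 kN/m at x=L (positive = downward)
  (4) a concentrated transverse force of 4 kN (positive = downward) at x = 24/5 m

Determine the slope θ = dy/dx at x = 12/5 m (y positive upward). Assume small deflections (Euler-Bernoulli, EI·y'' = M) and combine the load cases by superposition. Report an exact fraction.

θ(12/5) = -85869/19531250 rad

Load 1 — uniform load w=14 kN/m over full span:
  θ_1 = -wx(L-x)(L-2x)/(12EI) = -14·(12/5)·(12-(12/5))·(12-2·(12/5))/(12·50000) = -1512/390625 rad
Load 2 — point force P=-4 kN at a=6 m (b=L-a=6):
  θ_2 = -Pb²x(2aL-(3a+b)x)/(2L³EI)  [x≤a] = -(-4)·6²·(12/5)·(2·6·12-(3·6+6)·(12/5))/(2·12³·50000) = 27/156250 rad
Load 3 — triangular load w₀=4 kN/m (0→w₀ over full span):
  θ_3 = -w₀(2x(L-x)(L-2x)(x+2L)+x²(L-x)²)/(120LEI) = -4·(2·(12/5)·(12-(12/5))·(12-2·(12/5))·((12/5)+2·12)+(12/5)²·(12-(12/5))²)/(120·12·50000) = -1008/1953125 rad
Load 4 — point force P=4 kN at a=24/5 m (b=L-a=36/5):
  θ_4 = -Pb²x(2aL-(3a+b)x)/(2L³EI)  [x≤a] = -4·(36/5)²·(12/5)·(2·(24/5)·12-(3·(24/5)+(36/5))·(12/5))/(2·12³·50000) = -1782/9765625 rad
Superposition: θ = Σ θ_i = -85869/19531250 rad ≈ -0.004396 rad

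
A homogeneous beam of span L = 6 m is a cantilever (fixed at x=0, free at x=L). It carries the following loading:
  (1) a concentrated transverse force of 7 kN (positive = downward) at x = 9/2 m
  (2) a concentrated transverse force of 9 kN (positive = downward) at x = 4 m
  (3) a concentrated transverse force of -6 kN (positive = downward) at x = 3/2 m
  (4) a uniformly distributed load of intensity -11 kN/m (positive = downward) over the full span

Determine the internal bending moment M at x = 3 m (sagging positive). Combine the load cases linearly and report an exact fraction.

Load 1 — point force P=7 kN at a=9/2 m (b=L-a=3/2):
  M_1 = -P(a-x)  [x≤a] = -7·((9/2)-3) = -21/2 kN·m
Load 2 — point force P=9 kN at a=4 m (b=L-a=2):
  M_2 = -P(a-x)  [x≤a] = -9·(4-3) = -9 kN·m
Load 3 — point force P=-6 kN at a=3/2 m (b=L-a=9/2):
  M_3 = 0  [x>a] = 0 kN·m
Load 4 — uniform load w=-11 kN/m over full span:
  M_4 = -w(L-x)²/2 = -(-11)·(6-3)²/2 = 99/2 kN·m
Superposition: M = Σ M_i = 30 kN·m ≈ 30.000000 kN·m

M(3) = 30 kN·m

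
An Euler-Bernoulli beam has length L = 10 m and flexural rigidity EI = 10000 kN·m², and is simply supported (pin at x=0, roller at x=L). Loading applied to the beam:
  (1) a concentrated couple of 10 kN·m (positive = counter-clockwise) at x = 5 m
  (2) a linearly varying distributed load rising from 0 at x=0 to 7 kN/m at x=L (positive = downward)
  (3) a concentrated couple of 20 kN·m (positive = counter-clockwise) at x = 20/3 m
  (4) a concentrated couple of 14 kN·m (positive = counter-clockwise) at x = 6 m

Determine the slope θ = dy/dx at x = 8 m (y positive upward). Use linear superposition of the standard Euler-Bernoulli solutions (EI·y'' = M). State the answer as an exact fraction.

Load 1 — applied couple M₀=10 kN·m at a=5 m (b=L-a=5):
  θ_1 = (M₀x²/(2L)-M₀(x-a)+C₁)/EI  [x>a] with C₁=M₀(3b²-L²)/(6L)=-25/6 = (10·8²/(2·10)-10·(8-5)+(-25/6))/10000 = -13/60000 rad
Load 2 — triangular load w₀=7 kN/m (0→w₀ over full span):
  θ_2 = -w₀(7L⁴-30L²x²+15x⁴)/(360LEI) = -7·(7·10⁴-30·10²·8²+15·8⁴)/(360·10·10000) = 5299/450000 rad
Load 3 — applied couple M₀=20 kN·m at a=20/3 m (b=L-a=10/3):
  θ_3 = (M₀x²/(2L)-M₀(x-a)+C₁)/EI  [x>a] with C₁=M₀(3b²-L²)/(6L)=-200/9 = (20·8²/(2·10)-20·(8-(20/3))+(-200/9))/10000 = 17/11250 rad
Load 4 — applied couple M₀=14 kN·m at a=6 m (b=L-a=4):
  θ_4 = (M₀x²/(2L)-M₀(x-a)+C₁)/EI  [x>a] with C₁=M₀(3b²-L²)/(6L)=-182/15 = (14·8²/(2·10)-14·(8-6)+(-182/15))/10000 = 7/15000 rad
Superposition: θ = Σ θ_i = 4061/300000 rad ≈ 0.013537 rad

θ(8) = 4061/300000 rad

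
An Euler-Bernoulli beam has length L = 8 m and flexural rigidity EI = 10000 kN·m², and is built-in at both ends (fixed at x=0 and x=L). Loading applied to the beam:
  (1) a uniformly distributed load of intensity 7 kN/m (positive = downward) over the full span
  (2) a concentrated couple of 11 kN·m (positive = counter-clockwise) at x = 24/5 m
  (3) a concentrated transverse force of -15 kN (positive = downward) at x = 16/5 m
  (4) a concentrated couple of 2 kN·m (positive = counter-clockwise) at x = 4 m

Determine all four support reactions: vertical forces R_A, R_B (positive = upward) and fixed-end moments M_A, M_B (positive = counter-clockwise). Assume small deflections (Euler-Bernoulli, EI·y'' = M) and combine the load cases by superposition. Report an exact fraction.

R_A = 4127/200 kN, M_A = 3611/150 kN·m, R_B = 4073/200 kN, M_B = -3599/150 kN·m

Load 1 — uniform load w=7 kN/m over full span:
  R_A = wL/2 = 7·8/2 = 28 kN
  M_A = wL²/12 = 7·8²/12 = 112/3 kN·m
  R_B = wL/2 = 7·8/2 = 28 kN
  M_B = -wL²/12 = -7·8²/12 = -112/3 kN·m
Load 2 — applied couple M₀=11 kN·m at a=24/5 m (b=L-a=16/5):
  R_A = 6M₀ab/L³ = 6·11·(24/5)·(16/5)/8³ = 99/50 kN
  M_A = M₀b(2a-b)/L² = 11·(16/5)·(2·(24/5)-(16/5))/8² = 88/25 kN·m
  R_B = -6M₀ab/L³ = -6·11·(24/5)·(16/5)/8³ = -99/50 kN
  M_B = M₀a(2b-a)/L² = 11·(24/5)·(2·(16/5)-(24/5))/8² = 33/25 kN·m
Load 3 — point force P=-15 kN at a=16/5 m (b=L-a=24/5):
  R_A = Pb²(3a+b)/L³ = (-15)·(24/5)²·(3·(16/5)+(24/5))/8³ = -243/25 kN
  M_A = Pab²/L² = (-15)·(16/5)·(24/5)²/8² = -432/25 kN·m
  R_B = Pa²(a+3b)/L³ = (-15)·(16/5)²·((16/5)+3·(24/5))/8³ = -132/25 kN
  M_B = -Pa²b/L² = -(-15)·(16/5)²·(24/5)/8² = 288/25 kN·m
Load 4 — applied couple M₀=2 kN·m at a=4 m (b=L-a=4):
  R_A = 6M₀ab/L³ = 6·2·4·4/8³ = 3/8 kN
  M_A = M₀b(2a-b)/L² = 2·4·(2·4-4)/8² = 1/2 kN·m
  R_B = -6M₀ab/L³ = -6·2·4·4/8³ = -3/8 kN
  M_B = M₀a(2b-a)/L² = 2·4·(2·4-4)/8² = 1/2 kN·m
Superposition: R_A = 4127/200 kN, M_A = 3611/150 kN·m, R_B = 4073/200 kN, M_B = -3599/150 kN·m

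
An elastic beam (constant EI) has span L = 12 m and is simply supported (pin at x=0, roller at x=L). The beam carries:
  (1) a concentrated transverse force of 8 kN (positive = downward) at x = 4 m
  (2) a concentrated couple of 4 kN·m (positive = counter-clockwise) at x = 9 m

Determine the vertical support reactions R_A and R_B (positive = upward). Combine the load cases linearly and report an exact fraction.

R_A = 17/3 kN, R_B = 7/3 kN

Load 1 — point force P=8 kN at a=4 m (b=L-a=8):
  R_A = Pb/L = 8·8/12 = 16/3 kN
  R_B = Pa/L = 8·4/12 = 8/3 kN
Load 2 — applied couple M₀=4 kN·m at a=9 m (b=L-a=3):
  R_A = M₀/L = 4/12 = 1/3 kN
  R_B = -M₀/L = -4/12 = -1/3 kN
Superposition: R_A = 17/3 kN, R_B = 7/3 kN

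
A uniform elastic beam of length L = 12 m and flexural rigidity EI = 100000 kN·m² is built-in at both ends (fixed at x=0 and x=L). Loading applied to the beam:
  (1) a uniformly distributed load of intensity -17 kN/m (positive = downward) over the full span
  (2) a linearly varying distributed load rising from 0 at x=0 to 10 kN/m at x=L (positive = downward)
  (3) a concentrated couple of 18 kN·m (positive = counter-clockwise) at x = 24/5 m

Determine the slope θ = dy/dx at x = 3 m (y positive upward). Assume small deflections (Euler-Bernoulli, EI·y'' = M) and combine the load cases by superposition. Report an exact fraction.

θ(3) = 66771/40000000 rad

Load 1 — uniform load w=-17 kN/m over full span:
  θ_1 = -wx(L-x)(L-2x)/(12EI) = -(-17)·3·(12-3)·(12-2·3)/(12·100000) = 459/200000 rad
Load 2 — triangular load w₀=10 kN/m (0→w₀ over full span):
  θ_2 = -w₀(2x(L-x)(L-2x)(x+2L)+x²(L-x)²)/(120LEI) = -10·(2·3·(12-3)·(12-2·3)·(3+2·12)+3²·(12-3)²)/(120·12·100000) = -1053/1600000 rad
Load 3 — applied couple M₀=18 kN·m at a=24/5 m (b=L-a=36/5):
  θ_3 = (R_Ax²/2 - M_Ax)/EI  [x≤a] with R_A=54/25, M_A=54/25 = ((54/25)·3²/2 - (54/25)·3)/100000 = 81/2500000 rad
Superposition: θ = Σ θ_i = 66771/40000000 rad ≈ 0.001669 rad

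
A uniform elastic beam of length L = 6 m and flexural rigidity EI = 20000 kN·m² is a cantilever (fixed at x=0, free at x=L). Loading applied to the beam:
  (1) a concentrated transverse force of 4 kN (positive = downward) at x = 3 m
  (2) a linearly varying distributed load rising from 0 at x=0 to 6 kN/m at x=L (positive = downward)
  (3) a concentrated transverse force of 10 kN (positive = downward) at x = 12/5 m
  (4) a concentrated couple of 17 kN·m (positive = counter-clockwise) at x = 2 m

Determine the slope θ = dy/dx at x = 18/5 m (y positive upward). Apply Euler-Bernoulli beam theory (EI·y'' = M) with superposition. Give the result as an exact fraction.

Load 1 — point force P=4 kN at a=3 m (b=L-a=3):
  θ_1 = -Pa²/(2EI)  [x>a] = -4·3²/(2·20000) = -9/10000 rad
Load 2 — triangular load w₀=6 kN/m (0→w₀ over full span):
  θ_2 = (w₀Lx²/4-w₀L²x/3-w₀x⁴/(24L))/EI = (6·6·(18/5)²/4-6·6²·(18/5)/3-6·(18/5)⁴/(24·6))/20000 = -46737/6250000 rad
Load 3 — point force P=10 kN at a=12/5 m (b=L-a=18/5):
  θ_3 = -Pa²/(2EI)  [x>a] = -10·(12/5)²/(2·20000) = -9/6250 rad
Load 4 — applied couple M₀=17 kN·m at a=2 m (b=L-a=4):
  θ_4 = M₀a/EI  [x>a] = 17·2/20000 = 17/10000 rad
Superposition: θ = Σ θ_i = -50737/6250000 rad ≈ -0.008118 rad

θ(18/5) = -50737/6250000 rad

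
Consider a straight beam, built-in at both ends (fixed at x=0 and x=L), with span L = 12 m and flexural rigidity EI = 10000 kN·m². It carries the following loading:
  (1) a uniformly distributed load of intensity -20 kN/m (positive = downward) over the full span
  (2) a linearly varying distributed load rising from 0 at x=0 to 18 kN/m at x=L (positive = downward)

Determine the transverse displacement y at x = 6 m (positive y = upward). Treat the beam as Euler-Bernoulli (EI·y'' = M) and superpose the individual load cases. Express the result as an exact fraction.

y(6) = 297/5000 m

Load 1 — uniform load w=-20 kN/m over full span:
  y_1 = -wx²(L-x)²/(24EI) = -(-20)·6²·(12-6)²/(24·10000) = 27/250 m
Load 2 — triangular load w₀=18 kN/m (0→w₀ over full span):
  y_2 = -w₀x²(L-x)²(x+2L)/(120LEI) = -18·6²·(12-6)²·(6+2·12)/(120·12·10000) = -243/5000 m
Superposition: y = Σ y_i = 297/5000 m ≈ 0.059400 m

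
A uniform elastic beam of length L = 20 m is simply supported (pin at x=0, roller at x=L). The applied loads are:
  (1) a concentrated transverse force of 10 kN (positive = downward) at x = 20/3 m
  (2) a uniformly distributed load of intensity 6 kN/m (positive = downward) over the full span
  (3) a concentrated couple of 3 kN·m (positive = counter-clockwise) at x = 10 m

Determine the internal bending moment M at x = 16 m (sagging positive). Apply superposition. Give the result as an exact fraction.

M(16) = 3071/15 kN·m

Load 1 — point force P=10 kN at a=20/3 m (b=L-a=40/3):
  M_1 = Pa(L-x)/L  [x>a] = 10·(20/3)·(20-16)/20 = 40/3 kN·m
Load 2 — uniform load w=6 kN/m over full span:
  M_2 = wx(L-x)/2 = 6·16·(20-16)/2 = 192 kN·m
Load 3 — applied couple M₀=3 kN·m at a=10 m (b=L-a=10):
  M_3 = M₀x/L - M₀  [x>a] = 3·16/20 - 3 = -3/5 kN·m
Superposition: M = Σ M_i = 3071/15 kN·m ≈ 204.733333 kN·m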